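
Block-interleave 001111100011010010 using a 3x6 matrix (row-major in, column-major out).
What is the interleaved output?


Matrix:
  001111
  100011
  010010
Read columns: 010001100100111110

010001100100111110


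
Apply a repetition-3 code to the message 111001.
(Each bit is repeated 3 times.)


Each bit -> 3 copies

111111111000000111


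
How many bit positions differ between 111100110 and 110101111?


XOR: 001001001
Count of 1s: 3

3


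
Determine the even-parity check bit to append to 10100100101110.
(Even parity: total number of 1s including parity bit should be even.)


Number of 1s in data: 7
Parity bit: 1

1


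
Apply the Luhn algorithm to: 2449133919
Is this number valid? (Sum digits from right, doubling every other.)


Luhn sum = 56
56 mod 10 = 6

Invalid (Luhn sum mod 10 = 6)


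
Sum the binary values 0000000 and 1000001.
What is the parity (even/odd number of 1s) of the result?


0000000 = 0
1000001 = 65
Sum = 65 = 1000001
1s count = 2

even parity (2 ones in 1000001)


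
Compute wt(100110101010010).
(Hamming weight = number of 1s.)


Counting 1s in 100110101010010

7


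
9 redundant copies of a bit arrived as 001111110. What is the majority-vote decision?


Ones: 6 out of 9
Threshold: 5

1 (6/9 voted 1)


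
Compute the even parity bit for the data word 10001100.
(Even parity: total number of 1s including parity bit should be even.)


Number of 1s in data: 3
Parity bit: 1

1


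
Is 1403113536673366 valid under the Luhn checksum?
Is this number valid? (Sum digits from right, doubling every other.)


Luhn sum = 63
63 mod 10 = 3

Invalid (Luhn sum mod 10 = 3)


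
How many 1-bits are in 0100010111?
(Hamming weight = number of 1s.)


Counting 1s in 0100010111

5


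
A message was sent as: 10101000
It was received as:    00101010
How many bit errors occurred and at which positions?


XOR: 10000010

2 error(s) at position(s): 0, 6


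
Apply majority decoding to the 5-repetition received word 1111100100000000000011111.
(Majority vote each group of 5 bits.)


Groups: 11111, 00100, 00000, 00000, 11111
Majority votes: 10001

10001


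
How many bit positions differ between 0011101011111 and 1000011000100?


XOR: 1011110011011
Count of 1s: 9

9


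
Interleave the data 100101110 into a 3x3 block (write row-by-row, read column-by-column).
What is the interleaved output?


Matrix:
  100
  101
  110
Read columns: 111001010

111001010


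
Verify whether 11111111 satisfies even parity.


Number of 1s: 8

Yes, parity is correct (8 ones)


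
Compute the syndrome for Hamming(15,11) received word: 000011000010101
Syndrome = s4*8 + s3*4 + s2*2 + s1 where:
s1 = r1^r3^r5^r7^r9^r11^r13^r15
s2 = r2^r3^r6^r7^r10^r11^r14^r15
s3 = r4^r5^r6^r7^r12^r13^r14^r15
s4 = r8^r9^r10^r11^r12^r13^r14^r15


s1=0, s2=1, s3=0, s4=1

Syndrome = 10 (error at position 10)


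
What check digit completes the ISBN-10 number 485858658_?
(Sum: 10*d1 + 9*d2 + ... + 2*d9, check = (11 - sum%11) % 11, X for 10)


Weighted sum: 333
333 mod 11 = 3

Check digit: 8


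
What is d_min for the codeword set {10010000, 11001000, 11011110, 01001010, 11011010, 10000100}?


Comparing all pairs, minimum distance: 1
Can detect 0 errors, correct 0 errors

1


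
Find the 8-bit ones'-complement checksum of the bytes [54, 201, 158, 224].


Sum = 637 mod 256 = 125
Complement = 130

130


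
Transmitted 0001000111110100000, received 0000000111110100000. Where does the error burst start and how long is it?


XOR: 0001000000000000000

Burst at position 3, length 1


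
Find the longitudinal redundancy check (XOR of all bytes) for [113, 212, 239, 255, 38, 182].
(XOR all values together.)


XOR chain: 113 ^ 212 ^ 239 ^ 255 ^ 38 ^ 182 = 37

37


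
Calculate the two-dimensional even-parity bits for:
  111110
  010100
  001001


Row parities: 100
Column parities: 100011

Row P: 100, Col P: 100011, Corner: 1


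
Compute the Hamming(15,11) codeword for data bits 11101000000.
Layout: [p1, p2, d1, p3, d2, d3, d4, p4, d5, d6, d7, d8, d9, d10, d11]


Parity bits: p1=1, p2=0, p3=0, p4=1

101011011000000


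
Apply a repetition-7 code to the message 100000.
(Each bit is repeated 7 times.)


Each bit -> 7 copies

111111100000000000000000000000000000000000


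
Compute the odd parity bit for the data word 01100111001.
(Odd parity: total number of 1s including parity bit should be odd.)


Number of 1s in data: 6
Parity bit: 1

1


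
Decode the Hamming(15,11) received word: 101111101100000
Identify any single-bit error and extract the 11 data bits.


Syndrome = 1: error at position 1

Data: 11111100000 (corrected bit 1)


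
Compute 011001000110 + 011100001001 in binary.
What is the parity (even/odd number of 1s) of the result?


011001000110 = 1606
011100001001 = 1801
Sum = 3407 = 110101001111
1s count = 8

even parity (8 ones in 110101001111)


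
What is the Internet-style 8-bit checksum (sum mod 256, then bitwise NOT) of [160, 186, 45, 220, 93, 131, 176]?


Sum = 1011 mod 256 = 243
Complement = 12

12


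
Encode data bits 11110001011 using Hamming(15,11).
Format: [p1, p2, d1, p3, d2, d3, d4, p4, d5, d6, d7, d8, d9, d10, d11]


Parity bits: p1=0, p2=1, p3=0, p4=1

011011110001011


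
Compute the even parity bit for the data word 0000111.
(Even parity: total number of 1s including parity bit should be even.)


Number of 1s in data: 3
Parity bit: 1

1


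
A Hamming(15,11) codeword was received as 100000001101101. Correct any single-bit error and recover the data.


Syndrome = 12: error at position 12

Data: 00001100101 (corrected bit 12)


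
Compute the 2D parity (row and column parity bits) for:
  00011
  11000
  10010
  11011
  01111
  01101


Row parities: 000001
Column parities: 10000

Row P: 000001, Col P: 10000, Corner: 1


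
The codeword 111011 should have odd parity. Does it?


Number of 1s: 5

Yes, parity is correct (5 ones)


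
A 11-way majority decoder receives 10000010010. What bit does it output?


Ones: 3 out of 11
Threshold: 6

0 (3/11 voted 1)


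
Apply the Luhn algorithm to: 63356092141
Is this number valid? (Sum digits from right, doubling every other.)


Luhn sum = 45
45 mod 10 = 5

Invalid (Luhn sum mod 10 = 5)


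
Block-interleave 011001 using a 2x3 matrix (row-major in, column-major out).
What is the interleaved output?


Matrix:
  011
  001
Read columns: 001011

001011


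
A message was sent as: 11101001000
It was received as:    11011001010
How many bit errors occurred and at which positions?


XOR: 00110000010

3 error(s) at position(s): 2, 3, 9


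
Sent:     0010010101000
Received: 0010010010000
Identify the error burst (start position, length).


XOR: 0000000111000

Burst at position 7, length 3


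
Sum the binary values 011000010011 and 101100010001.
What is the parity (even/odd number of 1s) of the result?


011000010011 = 1555
101100010001 = 2833
Sum = 4388 = 1000100100100
1s count = 4

even parity (4 ones in 1000100100100)


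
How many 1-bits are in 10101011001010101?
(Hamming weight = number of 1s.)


Counting 1s in 10101011001010101

9


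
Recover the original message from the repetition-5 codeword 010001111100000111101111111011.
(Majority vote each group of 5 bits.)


Groups: 01000, 11111, 00000, 11110, 11111, 11011
Majority votes: 010111

010111


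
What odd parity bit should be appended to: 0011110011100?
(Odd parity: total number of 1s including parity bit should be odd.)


Number of 1s in data: 7
Parity bit: 0

0


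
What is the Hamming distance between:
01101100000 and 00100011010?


XOR: 01001111010
Count of 1s: 6

6


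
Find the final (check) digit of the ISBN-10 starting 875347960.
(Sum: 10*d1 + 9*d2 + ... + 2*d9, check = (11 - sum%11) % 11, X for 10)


Weighted sum: 317
317 mod 11 = 9

Check digit: 2


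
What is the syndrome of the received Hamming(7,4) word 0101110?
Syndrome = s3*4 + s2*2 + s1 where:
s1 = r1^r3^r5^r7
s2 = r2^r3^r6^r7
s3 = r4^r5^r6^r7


s1=1, s2=0, s3=1

Syndrome = 5 (error at position 5)


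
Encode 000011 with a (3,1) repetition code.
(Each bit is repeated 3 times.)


Each bit -> 3 copies

000000000000111111


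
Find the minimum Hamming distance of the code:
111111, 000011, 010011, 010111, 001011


Comparing all pairs, minimum distance: 1
Can detect 0 errors, correct 0 errors

1


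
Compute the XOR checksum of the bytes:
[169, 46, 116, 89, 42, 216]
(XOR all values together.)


XOR chain: 169 ^ 46 ^ 116 ^ 89 ^ 42 ^ 216 = 88

88


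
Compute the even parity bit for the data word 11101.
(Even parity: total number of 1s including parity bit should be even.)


Number of 1s in data: 4
Parity bit: 0

0


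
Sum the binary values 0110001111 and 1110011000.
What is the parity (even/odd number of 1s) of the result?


0110001111 = 399
1110011000 = 920
Sum = 1319 = 10100100111
1s count = 6

even parity (6 ones in 10100100111)


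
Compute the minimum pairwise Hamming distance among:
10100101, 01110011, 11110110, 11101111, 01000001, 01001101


Comparing all pairs, minimum distance: 2
Can detect 1 errors, correct 0 errors

2


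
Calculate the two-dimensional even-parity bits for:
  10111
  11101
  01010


Row parities: 000
Column parities: 00000

Row P: 000, Col P: 00000, Corner: 0


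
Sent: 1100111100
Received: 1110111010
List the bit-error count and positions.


XOR: 0010000110

3 error(s) at position(s): 2, 7, 8


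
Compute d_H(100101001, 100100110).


XOR: 000001111
Count of 1s: 4

4


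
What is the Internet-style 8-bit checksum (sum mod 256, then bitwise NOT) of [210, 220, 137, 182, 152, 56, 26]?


Sum = 983 mod 256 = 215
Complement = 40

40


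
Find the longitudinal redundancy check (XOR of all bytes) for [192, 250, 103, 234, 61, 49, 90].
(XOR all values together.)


XOR chain: 192 ^ 250 ^ 103 ^ 234 ^ 61 ^ 49 ^ 90 = 225

225


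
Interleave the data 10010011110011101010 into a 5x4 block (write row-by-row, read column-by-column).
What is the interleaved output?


Matrix:
  1001
  0011
  1100
  1110
  1010
Read columns: 10111001100101111000

10111001100101111000


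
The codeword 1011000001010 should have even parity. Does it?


Number of 1s: 5

No, parity error (5 ones)


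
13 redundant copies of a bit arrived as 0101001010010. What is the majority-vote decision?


Ones: 5 out of 13
Threshold: 7

0 (5/13 voted 1)


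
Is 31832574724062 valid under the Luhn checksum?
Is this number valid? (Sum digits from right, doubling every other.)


Luhn sum = 55
55 mod 10 = 5

Invalid (Luhn sum mod 10 = 5)


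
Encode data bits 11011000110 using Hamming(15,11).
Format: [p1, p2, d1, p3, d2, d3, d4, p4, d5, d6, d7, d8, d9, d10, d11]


Parity bits: p1=1, p2=1, p3=0, p4=1

111010111000110


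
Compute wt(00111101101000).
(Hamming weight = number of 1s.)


Counting 1s in 00111101101000

7


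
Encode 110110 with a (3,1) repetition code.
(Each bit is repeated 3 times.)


Each bit -> 3 copies

111111000111111000


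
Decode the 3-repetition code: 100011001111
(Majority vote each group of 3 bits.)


Groups: 100, 011, 001, 111
Majority votes: 0101

0101


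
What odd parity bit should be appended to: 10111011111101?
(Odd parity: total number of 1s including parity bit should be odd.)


Number of 1s in data: 11
Parity bit: 0

0


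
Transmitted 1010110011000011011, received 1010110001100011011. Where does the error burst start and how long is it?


XOR: 0000000010100000000

Burst at position 8, length 3


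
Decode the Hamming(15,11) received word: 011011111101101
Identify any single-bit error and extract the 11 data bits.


Syndrome = 0: no error detected

Data: 11111101101 (no errors)


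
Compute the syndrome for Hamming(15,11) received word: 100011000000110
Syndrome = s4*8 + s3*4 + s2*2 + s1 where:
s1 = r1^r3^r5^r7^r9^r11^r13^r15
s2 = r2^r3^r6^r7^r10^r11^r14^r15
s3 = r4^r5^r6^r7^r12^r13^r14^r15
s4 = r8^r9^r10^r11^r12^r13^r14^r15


s1=1, s2=0, s3=0, s4=0

Syndrome = 1 (error at position 1)


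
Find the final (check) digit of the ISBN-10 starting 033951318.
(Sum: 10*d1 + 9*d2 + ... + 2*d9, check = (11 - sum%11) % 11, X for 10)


Weighted sum: 180
180 mod 11 = 4

Check digit: 7


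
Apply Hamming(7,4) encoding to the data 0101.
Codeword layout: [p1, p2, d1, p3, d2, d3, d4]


Parity bits: p1=0, p2=1, p3=0

0100101


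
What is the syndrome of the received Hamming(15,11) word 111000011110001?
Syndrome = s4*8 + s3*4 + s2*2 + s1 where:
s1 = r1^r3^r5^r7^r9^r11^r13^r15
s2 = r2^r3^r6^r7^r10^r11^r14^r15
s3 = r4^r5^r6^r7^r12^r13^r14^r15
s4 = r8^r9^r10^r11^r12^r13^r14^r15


s1=1, s2=1, s3=1, s4=1

Syndrome = 15 (error at position 15)


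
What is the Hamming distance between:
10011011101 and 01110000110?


XOR: 11101011011
Count of 1s: 8

8


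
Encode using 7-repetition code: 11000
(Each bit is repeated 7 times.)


Each bit -> 7 copies

11111111111111000000000000000000000


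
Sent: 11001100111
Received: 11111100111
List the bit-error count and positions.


XOR: 00110000000

2 error(s) at position(s): 2, 3


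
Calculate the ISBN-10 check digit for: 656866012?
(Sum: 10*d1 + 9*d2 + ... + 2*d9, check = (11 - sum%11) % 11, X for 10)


Weighted sum: 282
282 mod 11 = 7

Check digit: 4


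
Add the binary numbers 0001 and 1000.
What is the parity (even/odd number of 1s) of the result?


0001 = 1
1000 = 8
Sum = 9 = 1001
1s count = 2

even parity (2 ones in 1001)


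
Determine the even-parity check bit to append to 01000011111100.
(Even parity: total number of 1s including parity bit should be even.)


Number of 1s in data: 7
Parity bit: 1

1


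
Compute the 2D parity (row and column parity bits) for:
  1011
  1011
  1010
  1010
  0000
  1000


Row parities: 110001
Column parities: 1000

Row P: 110001, Col P: 1000, Corner: 1


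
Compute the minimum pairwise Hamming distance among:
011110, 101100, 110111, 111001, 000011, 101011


Comparing all pairs, minimum distance: 2
Can detect 1 errors, correct 0 errors

2


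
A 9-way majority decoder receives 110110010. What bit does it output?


Ones: 5 out of 9
Threshold: 5

1 (5/9 voted 1)


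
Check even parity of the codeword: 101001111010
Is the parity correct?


Number of 1s: 7

No, parity error (7 ones)


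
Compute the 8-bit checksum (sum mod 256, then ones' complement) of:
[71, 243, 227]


Sum = 541 mod 256 = 29
Complement = 226

226


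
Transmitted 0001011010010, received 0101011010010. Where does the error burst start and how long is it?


XOR: 0100000000000

Burst at position 1, length 1


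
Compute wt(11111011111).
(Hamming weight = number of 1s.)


Counting 1s in 11111011111

10


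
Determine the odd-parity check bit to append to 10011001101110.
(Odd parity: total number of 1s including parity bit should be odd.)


Number of 1s in data: 8
Parity bit: 1

1


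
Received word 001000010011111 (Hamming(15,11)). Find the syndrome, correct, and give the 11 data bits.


Syndrome = 0: no error detected

Data: 10000011111 (no errors)


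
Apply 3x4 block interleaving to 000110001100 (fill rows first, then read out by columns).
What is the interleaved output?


Matrix:
  0001
  1000
  1100
Read columns: 011001000100

011001000100


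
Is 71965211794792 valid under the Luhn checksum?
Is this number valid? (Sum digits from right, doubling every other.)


Luhn sum = 67
67 mod 10 = 7

Invalid (Luhn sum mod 10 = 7)


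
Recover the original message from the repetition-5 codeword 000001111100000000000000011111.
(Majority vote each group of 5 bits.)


Groups: 00000, 11111, 00000, 00000, 00000, 11111
Majority votes: 010001

010001


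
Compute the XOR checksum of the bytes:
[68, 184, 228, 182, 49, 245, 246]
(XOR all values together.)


XOR chain: 68 ^ 184 ^ 228 ^ 182 ^ 49 ^ 245 ^ 246 = 156

156


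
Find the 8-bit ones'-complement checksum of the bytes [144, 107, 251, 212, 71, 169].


Sum = 954 mod 256 = 186
Complement = 69

69


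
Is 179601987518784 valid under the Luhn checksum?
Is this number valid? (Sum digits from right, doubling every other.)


Luhn sum = 70
70 mod 10 = 0

Valid (Luhn sum mod 10 = 0)


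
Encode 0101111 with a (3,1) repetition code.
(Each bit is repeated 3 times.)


Each bit -> 3 copies

000111000111111111111


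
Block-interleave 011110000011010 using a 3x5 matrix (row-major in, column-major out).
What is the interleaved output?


Matrix:
  01111
  00000
  11010
Read columns: 001101100101100

001101100101100


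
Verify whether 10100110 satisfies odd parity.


Number of 1s: 4

No, parity error (4 ones)


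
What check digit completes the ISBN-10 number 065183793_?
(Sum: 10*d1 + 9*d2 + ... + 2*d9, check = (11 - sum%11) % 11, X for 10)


Weighted sum: 225
225 mod 11 = 5

Check digit: 6


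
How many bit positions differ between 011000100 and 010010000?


XOR: 001010100
Count of 1s: 3

3


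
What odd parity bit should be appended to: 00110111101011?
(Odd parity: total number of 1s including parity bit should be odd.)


Number of 1s in data: 9
Parity bit: 0

0


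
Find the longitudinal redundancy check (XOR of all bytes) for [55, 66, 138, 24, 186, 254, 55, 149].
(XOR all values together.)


XOR chain: 55 ^ 66 ^ 138 ^ 24 ^ 186 ^ 254 ^ 55 ^ 149 = 1

1


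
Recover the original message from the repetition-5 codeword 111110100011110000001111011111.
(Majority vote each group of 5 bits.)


Groups: 11111, 01000, 11110, 00000, 11110, 11111
Majority votes: 101011

101011


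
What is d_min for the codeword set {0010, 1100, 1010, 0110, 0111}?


Comparing all pairs, minimum distance: 1
Can detect 0 errors, correct 0 errors

1


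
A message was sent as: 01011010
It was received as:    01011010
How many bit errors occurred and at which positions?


XOR: 00000000

0 errors (received matches sent)


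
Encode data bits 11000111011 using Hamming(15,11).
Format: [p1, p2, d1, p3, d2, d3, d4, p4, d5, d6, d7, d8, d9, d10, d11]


Parity bits: p1=0, p2=1, p3=0, p4=1

011010010111011


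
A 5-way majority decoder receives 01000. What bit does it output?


Ones: 1 out of 5
Threshold: 3

0 (1/5 voted 1)


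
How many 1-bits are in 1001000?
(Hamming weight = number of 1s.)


Counting 1s in 1001000

2


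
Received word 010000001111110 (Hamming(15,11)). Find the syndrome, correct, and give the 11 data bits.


Syndrome = 5: error at position 5

Data: 01001111110 (corrected bit 5)


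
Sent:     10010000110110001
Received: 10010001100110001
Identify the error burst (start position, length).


XOR: 00000001010000000

Burst at position 7, length 3


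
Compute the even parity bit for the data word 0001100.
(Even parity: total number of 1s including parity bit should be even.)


Number of 1s in data: 2
Parity bit: 0

0


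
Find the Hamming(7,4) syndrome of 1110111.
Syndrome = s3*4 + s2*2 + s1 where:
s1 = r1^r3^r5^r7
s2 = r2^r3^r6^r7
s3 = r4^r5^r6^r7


s1=0, s2=0, s3=1

Syndrome = 4 (error at position 4)


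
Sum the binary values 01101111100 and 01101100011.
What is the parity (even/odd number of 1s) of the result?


01101111100 = 892
01101100011 = 867
Sum = 1759 = 11011011111
1s count = 9

odd parity (9 ones in 11011011111)


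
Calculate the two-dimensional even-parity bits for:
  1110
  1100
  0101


Row parities: 100
Column parities: 0111

Row P: 100, Col P: 0111, Corner: 1


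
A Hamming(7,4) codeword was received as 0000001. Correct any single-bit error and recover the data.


Syndrome = 7: error at position 7

Data: 0000 (corrected bit 7)


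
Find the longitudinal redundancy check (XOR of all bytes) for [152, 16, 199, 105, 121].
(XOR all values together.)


XOR chain: 152 ^ 16 ^ 199 ^ 105 ^ 121 = 95

95


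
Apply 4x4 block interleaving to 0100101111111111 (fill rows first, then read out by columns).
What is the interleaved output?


Matrix:
  0100
  1011
  1111
  1111
Read columns: 0111101101110111

0111101101110111


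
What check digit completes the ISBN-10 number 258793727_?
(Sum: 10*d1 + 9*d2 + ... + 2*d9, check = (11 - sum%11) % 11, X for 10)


Weighted sum: 295
295 mod 11 = 9

Check digit: 2


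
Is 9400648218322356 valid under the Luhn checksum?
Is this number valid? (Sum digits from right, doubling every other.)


Luhn sum = 61
61 mod 10 = 1

Invalid (Luhn sum mod 10 = 1)


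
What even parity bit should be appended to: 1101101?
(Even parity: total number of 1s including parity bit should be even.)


Number of 1s in data: 5
Parity bit: 1

1


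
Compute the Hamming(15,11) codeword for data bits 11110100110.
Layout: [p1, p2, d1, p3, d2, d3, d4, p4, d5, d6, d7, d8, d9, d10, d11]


Parity bits: p1=0, p2=1, p3=1, p4=1

011111110100110


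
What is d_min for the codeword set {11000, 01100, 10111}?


Comparing all pairs, minimum distance: 2
Can detect 1 errors, correct 0 errors

2


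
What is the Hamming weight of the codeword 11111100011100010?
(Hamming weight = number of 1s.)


Counting 1s in 11111100011100010

10


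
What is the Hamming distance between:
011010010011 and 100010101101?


XOR: 111000111110
Count of 1s: 8

8


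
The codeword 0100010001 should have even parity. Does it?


Number of 1s: 3

No, parity error (3 ones)


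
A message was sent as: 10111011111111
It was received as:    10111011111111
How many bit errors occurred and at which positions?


XOR: 00000000000000

0 errors (received matches sent)


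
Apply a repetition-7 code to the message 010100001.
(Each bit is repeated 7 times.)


Each bit -> 7 copies

000000011111110000000111111100000000000000000000000000001111111


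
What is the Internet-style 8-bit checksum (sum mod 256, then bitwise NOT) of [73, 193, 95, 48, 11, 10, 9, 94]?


Sum = 533 mod 256 = 21
Complement = 234

234


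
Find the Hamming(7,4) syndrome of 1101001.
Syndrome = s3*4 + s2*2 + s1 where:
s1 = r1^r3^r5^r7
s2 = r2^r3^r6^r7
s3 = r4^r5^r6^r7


s1=0, s2=0, s3=0

Syndrome = 0 (no error)


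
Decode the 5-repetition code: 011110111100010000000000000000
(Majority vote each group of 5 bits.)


Groups: 01111, 01111, 00010, 00000, 00000, 00000
Majority votes: 110000

110000


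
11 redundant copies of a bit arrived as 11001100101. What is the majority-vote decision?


Ones: 6 out of 11
Threshold: 6

1 (6/11 voted 1)


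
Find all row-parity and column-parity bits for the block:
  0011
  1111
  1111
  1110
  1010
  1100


Row parities: 000100
Column parities: 1011

Row P: 000100, Col P: 1011, Corner: 1


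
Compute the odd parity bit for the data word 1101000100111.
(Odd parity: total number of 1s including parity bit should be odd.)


Number of 1s in data: 7
Parity bit: 0

0


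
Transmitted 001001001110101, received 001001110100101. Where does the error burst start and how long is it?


XOR: 000000111010000

Burst at position 6, length 5


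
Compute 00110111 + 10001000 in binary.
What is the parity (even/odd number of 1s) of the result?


00110111 = 55
10001000 = 136
Sum = 191 = 10111111
1s count = 7

odd parity (7 ones in 10111111)


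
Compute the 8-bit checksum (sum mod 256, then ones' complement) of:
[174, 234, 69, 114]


Sum = 591 mod 256 = 79
Complement = 176

176


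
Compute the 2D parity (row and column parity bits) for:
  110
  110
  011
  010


Row parities: 0001
Column parities: 001

Row P: 0001, Col P: 001, Corner: 1


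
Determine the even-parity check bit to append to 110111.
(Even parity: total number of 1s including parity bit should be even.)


Number of 1s in data: 5
Parity bit: 1

1


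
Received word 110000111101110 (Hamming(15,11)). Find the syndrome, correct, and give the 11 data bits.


Syndrome = 0: no error detected

Data: 00011101110 (no errors)


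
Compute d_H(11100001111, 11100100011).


XOR: 00000101100
Count of 1s: 3

3


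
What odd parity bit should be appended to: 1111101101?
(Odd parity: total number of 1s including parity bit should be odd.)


Number of 1s in data: 8
Parity bit: 1

1


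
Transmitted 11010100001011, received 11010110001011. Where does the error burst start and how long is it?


XOR: 00000010000000

Burst at position 6, length 1


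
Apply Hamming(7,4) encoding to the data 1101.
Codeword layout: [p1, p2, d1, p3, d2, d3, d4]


Parity bits: p1=1, p2=0, p3=0

1010101


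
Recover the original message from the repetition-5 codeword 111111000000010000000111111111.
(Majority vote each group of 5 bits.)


Groups: 11111, 10000, 00010, 00000, 01111, 11111
Majority votes: 100011

100011


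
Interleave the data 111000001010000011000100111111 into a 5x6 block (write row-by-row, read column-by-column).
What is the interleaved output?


Matrix:
  111000
  001010
  000011
  000100
  111111
Read columns: 100011000111001000110110100101

100011000111001000110110100101


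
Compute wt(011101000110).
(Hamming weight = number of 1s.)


Counting 1s in 011101000110

6


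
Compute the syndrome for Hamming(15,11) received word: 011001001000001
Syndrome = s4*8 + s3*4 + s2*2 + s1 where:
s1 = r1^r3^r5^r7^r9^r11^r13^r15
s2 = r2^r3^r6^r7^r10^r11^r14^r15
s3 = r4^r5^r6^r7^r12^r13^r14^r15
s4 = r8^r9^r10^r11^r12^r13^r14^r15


s1=1, s2=0, s3=0, s4=0

Syndrome = 1 (error at position 1)


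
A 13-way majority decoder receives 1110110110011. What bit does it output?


Ones: 9 out of 13
Threshold: 7

1 (9/13 voted 1)


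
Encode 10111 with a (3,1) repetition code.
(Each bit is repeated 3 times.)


Each bit -> 3 copies

111000111111111


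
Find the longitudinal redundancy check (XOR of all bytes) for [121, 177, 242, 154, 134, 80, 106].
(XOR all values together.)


XOR chain: 121 ^ 177 ^ 242 ^ 154 ^ 134 ^ 80 ^ 106 = 28

28


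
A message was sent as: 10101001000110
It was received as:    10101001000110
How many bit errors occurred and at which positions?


XOR: 00000000000000

0 errors (received matches sent)


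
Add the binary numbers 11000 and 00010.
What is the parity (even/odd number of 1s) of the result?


11000 = 24
00010 = 2
Sum = 26 = 11010
1s count = 3

odd parity (3 ones in 11010)


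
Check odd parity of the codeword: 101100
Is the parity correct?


Number of 1s: 3

Yes, parity is correct (3 ones)


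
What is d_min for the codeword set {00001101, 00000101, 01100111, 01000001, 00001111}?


Comparing all pairs, minimum distance: 1
Can detect 0 errors, correct 0 errors

1


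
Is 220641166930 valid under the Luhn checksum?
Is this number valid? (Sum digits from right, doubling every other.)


Luhn sum = 47
47 mod 10 = 7

Invalid (Luhn sum mod 10 = 7)


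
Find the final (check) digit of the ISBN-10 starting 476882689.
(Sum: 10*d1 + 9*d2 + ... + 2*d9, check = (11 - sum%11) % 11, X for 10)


Weighted sum: 331
331 mod 11 = 1

Check digit: X


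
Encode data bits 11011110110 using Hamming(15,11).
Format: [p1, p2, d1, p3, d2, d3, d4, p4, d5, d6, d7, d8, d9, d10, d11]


Parity bits: p1=0, p2=1, p3=0, p4=1

011010111110110


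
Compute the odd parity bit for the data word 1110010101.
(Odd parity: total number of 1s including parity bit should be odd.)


Number of 1s in data: 6
Parity bit: 1

1


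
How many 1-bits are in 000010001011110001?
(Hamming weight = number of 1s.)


Counting 1s in 000010001011110001

7


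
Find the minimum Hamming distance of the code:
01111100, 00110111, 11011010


Comparing all pairs, minimum distance: 4
Can detect 3 errors, correct 1 errors

4


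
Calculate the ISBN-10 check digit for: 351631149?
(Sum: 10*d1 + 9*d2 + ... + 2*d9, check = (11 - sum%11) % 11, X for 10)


Weighted sum: 182
182 mod 11 = 6

Check digit: 5


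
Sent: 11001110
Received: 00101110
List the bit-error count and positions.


XOR: 11100000

3 error(s) at position(s): 0, 1, 2


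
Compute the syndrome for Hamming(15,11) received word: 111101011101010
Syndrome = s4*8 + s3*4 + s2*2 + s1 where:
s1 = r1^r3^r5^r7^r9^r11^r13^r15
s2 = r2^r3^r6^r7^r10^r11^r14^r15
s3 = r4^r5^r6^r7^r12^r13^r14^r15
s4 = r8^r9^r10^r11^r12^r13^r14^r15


s1=1, s2=1, s3=0, s4=1

Syndrome = 11 (error at position 11)


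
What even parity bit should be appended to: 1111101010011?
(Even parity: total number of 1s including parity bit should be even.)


Number of 1s in data: 9
Parity bit: 1

1


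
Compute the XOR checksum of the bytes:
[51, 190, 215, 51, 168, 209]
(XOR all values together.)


XOR chain: 51 ^ 190 ^ 215 ^ 51 ^ 168 ^ 209 = 16

16


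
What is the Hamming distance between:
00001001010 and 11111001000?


XOR: 11110000010
Count of 1s: 5

5


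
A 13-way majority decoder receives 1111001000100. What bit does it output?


Ones: 6 out of 13
Threshold: 7

0 (6/13 voted 1)


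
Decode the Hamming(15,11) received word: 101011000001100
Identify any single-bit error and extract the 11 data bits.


Syndrome = 0: no error detected

Data: 11100001100 (no errors)


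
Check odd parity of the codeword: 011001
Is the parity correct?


Number of 1s: 3

Yes, parity is correct (3 ones)


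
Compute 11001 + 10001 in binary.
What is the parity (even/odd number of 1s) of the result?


11001 = 25
10001 = 17
Sum = 42 = 101010
1s count = 3

odd parity (3 ones in 101010)


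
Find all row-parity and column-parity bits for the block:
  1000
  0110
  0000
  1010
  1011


Row parities: 10001
Column parities: 1111

Row P: 10001, Col P: 1111, Corner: 0


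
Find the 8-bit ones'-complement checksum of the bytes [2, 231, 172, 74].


Sum = 479 mod 256 = 223
Complement = 32

32


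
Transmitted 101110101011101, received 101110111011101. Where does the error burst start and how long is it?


XOR: 000000010000000

Burst at position 7, length 1


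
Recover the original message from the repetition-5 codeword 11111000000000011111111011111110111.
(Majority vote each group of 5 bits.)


Groups: 11111, 00000, 00000, 11111, 11101, 11111, 10111
Majority votes: 1001111

1001111


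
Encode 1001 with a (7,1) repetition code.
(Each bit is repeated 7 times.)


Each bit -> 7 copies

1111111000000000000001111111


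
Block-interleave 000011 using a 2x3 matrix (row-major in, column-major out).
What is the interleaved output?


Matrix:
  000
  011
Read columns: 000101

000101


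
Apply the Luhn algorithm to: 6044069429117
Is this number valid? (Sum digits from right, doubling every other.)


Luhn sum = 59
59 mod 10 = 9

Invalid (Luhn sum mod 10 = 9)


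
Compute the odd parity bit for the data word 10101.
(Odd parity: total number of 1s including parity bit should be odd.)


Number of 1s in data: 3
Parity bit: 0

0


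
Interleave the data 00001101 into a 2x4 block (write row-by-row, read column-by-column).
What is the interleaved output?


Matrix:
  0000
  1101
Read columns: 01010001

01010001


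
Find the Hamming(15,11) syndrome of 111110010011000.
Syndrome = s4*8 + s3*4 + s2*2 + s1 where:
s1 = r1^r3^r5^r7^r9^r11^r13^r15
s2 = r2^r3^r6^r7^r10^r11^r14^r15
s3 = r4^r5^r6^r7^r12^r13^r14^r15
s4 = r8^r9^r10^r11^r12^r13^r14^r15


s1=0, s2=1, s3=1, s4=1

Syndrome = 14 (error at position 14)


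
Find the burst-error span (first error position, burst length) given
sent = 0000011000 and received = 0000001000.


XOR: 0000010000

Burst at position 5, length 1


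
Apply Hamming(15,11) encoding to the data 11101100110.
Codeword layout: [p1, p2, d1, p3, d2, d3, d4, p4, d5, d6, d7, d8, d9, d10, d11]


Parity bits: p1=0, p2=0, p3=0, p4=0

001011001100110


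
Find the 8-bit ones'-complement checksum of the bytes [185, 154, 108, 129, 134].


Sum = 710 mod 256 = 198
Complement = 57

57


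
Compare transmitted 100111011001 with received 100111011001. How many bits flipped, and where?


XOR: 000000000000

0 errors (received matches sent)


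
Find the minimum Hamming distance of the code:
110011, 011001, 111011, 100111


Comparing all pairs, minimum distance: 1
Can detect 0 errors, correct 0 errors

1


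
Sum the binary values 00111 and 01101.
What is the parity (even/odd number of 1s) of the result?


00111 = 7
01101 = 13
Sum = 20 = 10100
1s count = 2

even parity (2 ones in 10100)


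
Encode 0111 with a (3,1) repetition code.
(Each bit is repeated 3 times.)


Each bit -> 3 copies

000111111111


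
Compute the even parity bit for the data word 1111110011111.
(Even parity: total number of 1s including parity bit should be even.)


Number of 1s in data: 11
Parity bit: 1

1


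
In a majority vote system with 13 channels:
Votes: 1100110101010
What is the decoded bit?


Ones: 7 out of 13
Threshold: 7

1 (7/13 voted 1)


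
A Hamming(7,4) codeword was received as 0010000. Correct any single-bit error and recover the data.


Syndrome = 3: error at position 3

Data: 0000 (corrected bit 3)


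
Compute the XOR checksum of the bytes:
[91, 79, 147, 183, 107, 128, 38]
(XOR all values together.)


XOR chain: 91 ^ 79 ^ 147 ^ 183 ^ 107 ^ 128 ^ 38 = 253

253


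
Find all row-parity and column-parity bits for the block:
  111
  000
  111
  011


Row parities: 1010
Column parities: 011

Row P: 1010, Col P: 011, Corner: 0


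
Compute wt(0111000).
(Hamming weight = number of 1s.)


Counting 1s in 0111000

3


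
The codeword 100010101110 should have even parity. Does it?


Number of 1s: 6

Yes, parity is correct (6 ones)


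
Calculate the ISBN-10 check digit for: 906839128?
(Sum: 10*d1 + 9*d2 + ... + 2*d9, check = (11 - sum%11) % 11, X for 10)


Weighted sum: 283
283 mod 11 = 8

Check digit: 3


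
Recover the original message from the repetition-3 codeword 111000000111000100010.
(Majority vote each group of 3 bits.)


Groups: 111, 000, 000, 111, 000, 100, 010
Majority votes: 1001000

1001000


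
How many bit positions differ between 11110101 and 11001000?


XOR: 00111101
Count of 1s: 5

5


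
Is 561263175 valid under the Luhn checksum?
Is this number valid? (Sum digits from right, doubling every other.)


Luhn sum = 36
36 mod 10 = 6

Invalid (Luhn sum mod 10 = 6)


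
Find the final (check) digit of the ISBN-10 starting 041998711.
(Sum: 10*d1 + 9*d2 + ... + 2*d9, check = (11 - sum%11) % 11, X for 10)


Weighted sum: 234
234 mod 11 = 3

Check digit: 8


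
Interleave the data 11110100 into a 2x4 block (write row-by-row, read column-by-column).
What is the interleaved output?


Matrix:
  1111
  0100
Read columns: 10111010

10111010


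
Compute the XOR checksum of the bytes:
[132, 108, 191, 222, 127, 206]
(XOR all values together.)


XOR chain: 132 ^ 108 ^ 191 ^ 222 ^ 127 ^ 206 = 56

56


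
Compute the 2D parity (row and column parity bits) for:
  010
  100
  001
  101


Row parities: 1110
Column parities: 010

Row P: 1110, Col P: 010, Corner: 1


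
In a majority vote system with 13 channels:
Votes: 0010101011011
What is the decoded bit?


Ones: 7 out of 13
Threshold: 7

1 (7/13 voted 1)


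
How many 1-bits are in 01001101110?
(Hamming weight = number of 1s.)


Counting 1s in 01001101110

6


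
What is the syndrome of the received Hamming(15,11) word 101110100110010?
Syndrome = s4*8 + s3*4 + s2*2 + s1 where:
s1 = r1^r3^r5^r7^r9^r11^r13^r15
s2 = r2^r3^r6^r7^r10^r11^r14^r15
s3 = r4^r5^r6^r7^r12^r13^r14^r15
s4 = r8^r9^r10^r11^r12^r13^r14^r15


s1=1, s2=1, s3=0, s4=1

Syndrome = 11 (error at position 11)


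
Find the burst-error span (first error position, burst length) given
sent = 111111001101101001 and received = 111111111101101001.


XOR: 000000110000000000

Burst at position 6, length 2


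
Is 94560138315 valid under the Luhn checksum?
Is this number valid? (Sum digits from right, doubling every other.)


Luhn sum = 47
47 mod 10 = 7

Invalid (Luhn sum mod 10 = 7)


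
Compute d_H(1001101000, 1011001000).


XOR: 0010100000
Count of 1s: 2

2


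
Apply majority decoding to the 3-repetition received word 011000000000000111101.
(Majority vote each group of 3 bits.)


Groups: 011, 000, 000, 000, 000, 111, 101
Majority votes: 1000011

1000011


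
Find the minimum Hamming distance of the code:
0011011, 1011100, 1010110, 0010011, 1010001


Comparing all pairs, minimum distance: 1
Can detect 0 errors, correct 0 errors

1


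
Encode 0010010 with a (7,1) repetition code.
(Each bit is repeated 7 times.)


Each bit -> 7 copies

0000000000000011111110000000000000011111110000000


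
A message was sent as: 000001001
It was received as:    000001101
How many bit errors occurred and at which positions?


XOR: 000000100

1 error(s) at position(s): 6


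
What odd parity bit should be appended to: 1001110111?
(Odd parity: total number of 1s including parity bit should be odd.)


Number of 1s in data: 7
Parity bit: 0

0


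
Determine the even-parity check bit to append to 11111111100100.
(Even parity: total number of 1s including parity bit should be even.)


Number of 1s in data: 10
Parity bit: 0

0


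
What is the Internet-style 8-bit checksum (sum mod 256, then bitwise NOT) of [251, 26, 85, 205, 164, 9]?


Sum = 740 mod 256 = 228
Complement = 27

27


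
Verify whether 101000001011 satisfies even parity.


Number of 1s: 5

No, parity error (5 ones)


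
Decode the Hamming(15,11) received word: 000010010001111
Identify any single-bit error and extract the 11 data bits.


Syndrome = 13: error at position 13

Data: 01000001011 (corrected bit 13)


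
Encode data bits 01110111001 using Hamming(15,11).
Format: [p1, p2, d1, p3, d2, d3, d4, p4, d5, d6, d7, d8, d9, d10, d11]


Parity bits: p1=0, p2=1, p3=1, p4=0

010111100111001


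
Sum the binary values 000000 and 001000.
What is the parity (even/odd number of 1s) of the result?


000000 = 0
001000 = 8
Sum = 8 = 1000
1s count = 1

odd parity (1 ones in 1000)


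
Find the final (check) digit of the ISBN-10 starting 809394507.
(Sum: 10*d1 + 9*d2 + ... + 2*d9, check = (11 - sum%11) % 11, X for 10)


Weighted sum: 281
281 mod 11 = 6

Check digit: 5


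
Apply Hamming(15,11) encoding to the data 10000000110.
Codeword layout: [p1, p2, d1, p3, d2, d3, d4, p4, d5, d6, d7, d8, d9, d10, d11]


Parity bits: p1=0, p2=0, p3=0, p4=0

001000000000110


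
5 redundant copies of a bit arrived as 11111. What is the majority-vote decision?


Ones: 5 out of 5
Threshold: 3

1 (5/5 voted 1)


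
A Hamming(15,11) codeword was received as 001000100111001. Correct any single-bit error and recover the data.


Syndrome = 6: error at position 6

Data: 10110111001 (corrected bit 6)


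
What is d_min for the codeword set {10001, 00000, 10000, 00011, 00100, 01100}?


Comparing all pairs, minimum distance: 1
Can detect 0 errors, correct 0 errors

1


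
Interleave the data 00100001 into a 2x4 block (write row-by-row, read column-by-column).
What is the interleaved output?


Matrix:
  0010
  0001
Read columns: 00001001

00001001


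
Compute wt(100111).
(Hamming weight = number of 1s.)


Counting 1s in 100111

4


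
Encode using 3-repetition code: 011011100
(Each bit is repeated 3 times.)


Each bit -> 3 copies

000111111000111111111000000


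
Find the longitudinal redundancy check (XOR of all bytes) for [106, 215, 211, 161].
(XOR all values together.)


XOR chain: 106 ^ 215 ^ 211 ^ 161 = 207

207
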